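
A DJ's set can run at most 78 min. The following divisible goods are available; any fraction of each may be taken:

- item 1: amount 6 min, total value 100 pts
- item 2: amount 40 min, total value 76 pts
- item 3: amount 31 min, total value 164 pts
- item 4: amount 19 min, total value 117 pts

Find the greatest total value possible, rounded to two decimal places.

422.80

Take in order of value per unit:
- item 1 (100/6 per unit): all 6 → value 100, running total 100.00
- item 4 (117/19 per unit): all 19 → value 117, running total 217.00
- item 3 (164/31 per unit): all 31 → value 164, running total 381.00
- item 2 (76/40 per unit): 22 of 40 → value 22×76/40 = 41.8000, running total 422.80
Total 422.80.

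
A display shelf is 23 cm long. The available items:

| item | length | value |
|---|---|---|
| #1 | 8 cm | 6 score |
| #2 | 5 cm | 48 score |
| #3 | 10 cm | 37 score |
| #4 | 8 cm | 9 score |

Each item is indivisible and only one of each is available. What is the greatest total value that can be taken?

This is a 0/1 knapsack; check combinations near the capacity.
- #2+#3+#4: length 5+10+8=23, value 48+37+9=94
- #1+#2+#3: length 8+5+10=23, value 6+48+37=91
- #2+#3: length 5+10=15, value 48+37=85
- #1+#2+#4: length 8+5+8=21, value 6+48+9=63
- #2+#4: length 5+8=13, value 48+9=57
Best: 94 score.

94 score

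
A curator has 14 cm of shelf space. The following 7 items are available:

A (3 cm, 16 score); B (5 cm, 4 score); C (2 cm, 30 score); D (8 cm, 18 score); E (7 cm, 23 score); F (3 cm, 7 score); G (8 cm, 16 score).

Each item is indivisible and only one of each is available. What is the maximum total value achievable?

69 score

This is a 0/1 knapsack; check combinations near the capacity.
- A+C+E: length 3+2+7=12, value 16+30+23=69
- A+C+D: length 3+2+8=13, value 16+30+18=64
- A+C+G: length 3+2+8=13, value 16+30+16=62
Best: 69 score.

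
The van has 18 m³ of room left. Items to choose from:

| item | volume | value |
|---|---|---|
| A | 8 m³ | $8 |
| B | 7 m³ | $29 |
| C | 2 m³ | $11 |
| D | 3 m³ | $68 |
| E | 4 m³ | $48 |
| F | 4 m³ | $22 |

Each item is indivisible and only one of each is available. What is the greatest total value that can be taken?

$167

This is a 0/1 knapsack; check combinations near the capacity.
- B+D+E+F: volume 7+3+4+4=18, value 29+68+48+22=167
- B+C+D+E: volume 7+2+3+4=16, value 29+11+68+48=156
- C+D+E+F: volume 2+3+4+4=13, value 11+68+48+22=149
- B+D+E: volume 7+3+4=14, value 29+68+48=145
- D+E+F: volume 3+4+4=11, value 68+48+22=138
Best: $167.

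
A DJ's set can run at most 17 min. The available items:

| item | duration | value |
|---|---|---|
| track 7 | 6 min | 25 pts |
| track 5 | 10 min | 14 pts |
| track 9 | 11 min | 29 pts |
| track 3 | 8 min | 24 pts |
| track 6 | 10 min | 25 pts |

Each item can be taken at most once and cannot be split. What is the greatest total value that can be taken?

This is a 0/1 knapsack; check combinations near the capacity.
- track 7+track 9: duration 6+11=17, value 25+29=54
- track 7+track 6: duration 6+10=16, value 25+25=50
- track 7+track 3: duration 6+8=14, value 25+24=49
- track 7+track 5: duration 6+10=16, value 25+14=39
- track 9: duration 11, value 29
Best: 54 pts.

54 pts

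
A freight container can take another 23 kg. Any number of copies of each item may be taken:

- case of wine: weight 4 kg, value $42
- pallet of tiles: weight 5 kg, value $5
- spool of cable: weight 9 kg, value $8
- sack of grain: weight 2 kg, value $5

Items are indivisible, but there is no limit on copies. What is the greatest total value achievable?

$215

Best value-per-unit is case of wine at 42/4; filling with it alone gives 5×42 = 210.
Optimal mix: 5×case of wine + 1×sack of grain → weight 22, value 215.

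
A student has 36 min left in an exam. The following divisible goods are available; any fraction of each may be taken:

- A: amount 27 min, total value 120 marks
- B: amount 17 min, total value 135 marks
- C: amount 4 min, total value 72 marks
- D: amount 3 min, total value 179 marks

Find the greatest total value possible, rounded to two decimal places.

Take in order of value per unit:
- D (179/3 per unit): all 3 → value 179, running total 179.00
- C (72/4 per unit): all 4 → value 72, running total 251.00
- B (135/17 per unit): all 17 → value 135, running total 386.00
- A (120/27 per unit): 12 of 27 → value 12×120/27 = 53.3333, running total 439.33
Total 439.33.

439.33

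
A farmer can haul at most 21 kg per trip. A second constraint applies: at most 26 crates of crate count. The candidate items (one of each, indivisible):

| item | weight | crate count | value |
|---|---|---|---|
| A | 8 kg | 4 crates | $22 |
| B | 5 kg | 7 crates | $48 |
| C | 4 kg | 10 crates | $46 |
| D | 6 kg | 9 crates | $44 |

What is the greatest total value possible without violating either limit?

Feasible sets respecting both limits:
- B+C+D: weight 15, crate count 26, value 138
- A+B+C: weight 17, crate count 21, value 116
- A+B+D: weight 19, crate count 20, value 114
- A+C+D: weight 18, crate count 23, value 112
Best: $138.

$138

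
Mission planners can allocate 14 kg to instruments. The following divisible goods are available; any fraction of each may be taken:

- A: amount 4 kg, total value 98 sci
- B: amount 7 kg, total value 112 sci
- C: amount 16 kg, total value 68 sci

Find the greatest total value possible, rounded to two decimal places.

Take in order of value per unit:
- A (98/4 per unit): all 4 → value 98, running total 98.00
- B (112/7 per unit): all 7 → value 112, running total 210.00
- C (68/16 per unit): 3 of 16 → value 3×68/16 = 12.7500, running total 222.75
Total 222.75.

222.75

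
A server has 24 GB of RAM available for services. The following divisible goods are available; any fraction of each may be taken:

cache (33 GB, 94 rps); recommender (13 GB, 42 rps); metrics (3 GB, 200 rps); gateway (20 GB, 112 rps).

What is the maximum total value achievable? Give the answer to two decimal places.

315.23

Take in order of value per unit:
- metrics (200/3 per unit): all 3 → value 200, running total 200.00
- gateway (112/20 per unit): all 20 → value 112, running total 312.00
- recommender (42/13 per unit): 1 of 13 → value 1×42/13 = 3.2308, running total 315.23
Total 315.23.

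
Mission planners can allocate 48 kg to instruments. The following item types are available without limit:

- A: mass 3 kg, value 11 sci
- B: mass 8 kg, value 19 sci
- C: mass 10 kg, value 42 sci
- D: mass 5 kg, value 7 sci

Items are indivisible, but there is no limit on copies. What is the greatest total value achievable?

192 sci

Best value-per-unit is C at 42/10; filling with it alone gives 4×42 = 168.
Optimal mix: 6×A + 3×C → mass 48, value 192.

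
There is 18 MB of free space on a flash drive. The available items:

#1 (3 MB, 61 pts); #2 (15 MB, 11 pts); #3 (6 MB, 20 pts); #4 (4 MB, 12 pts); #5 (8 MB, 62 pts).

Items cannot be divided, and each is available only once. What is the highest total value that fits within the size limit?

143 pts

Check high-value combinations within 18 MB:
- #1+#3+#5: size 3+6+8=17, value 61+20+62=143
- #1+#4+#5: size 3+4+8=15, value 61+12+62=135
- #1+#5: size 3+8=11, value 61+62=123
- #3+#4+#5: size 6+4+8=18, value 20+12+62=94
Best: 143 pts.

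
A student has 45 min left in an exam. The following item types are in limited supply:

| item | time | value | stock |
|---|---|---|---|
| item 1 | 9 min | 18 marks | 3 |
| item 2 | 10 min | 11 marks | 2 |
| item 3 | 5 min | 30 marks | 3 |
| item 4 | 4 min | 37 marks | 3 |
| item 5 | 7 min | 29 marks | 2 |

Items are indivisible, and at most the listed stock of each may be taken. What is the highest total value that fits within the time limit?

Top feasible selections:
- 3×item 3 + 3×item 4 + 2×item 5: time 41, value 259
- 1×item 1 + 3×item 3 + 3×item 4 + 1×item 5: time 43, value 248
- 1×item 1 + 2×item 3 + 3×item 4 + 2×item 5: time 45, value 247
- 1×item 2 + 3×item 3 + 3×item 4 + 1×item 5: time 44, value 241
Best: 259 marks.

259 marks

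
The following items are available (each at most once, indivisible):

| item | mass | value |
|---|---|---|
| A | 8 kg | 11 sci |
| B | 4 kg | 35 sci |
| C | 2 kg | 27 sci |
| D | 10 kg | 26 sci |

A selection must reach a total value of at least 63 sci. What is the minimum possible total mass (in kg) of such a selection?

14

Subsets with value ≥ 63, sorted by total mass:
- A+B+C: mass 14, value 73
- B+C+D: mass 16, value 88
- A+C+D: mass 20, value 64
- A+B+D: mass 22, value 72
Minimum mass: 14 kg.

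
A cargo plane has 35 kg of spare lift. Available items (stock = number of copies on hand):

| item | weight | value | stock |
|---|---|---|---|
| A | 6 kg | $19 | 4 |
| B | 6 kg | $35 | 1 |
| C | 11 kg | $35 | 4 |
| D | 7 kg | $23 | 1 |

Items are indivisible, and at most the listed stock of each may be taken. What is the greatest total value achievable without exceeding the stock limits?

Top feasible selections:
- 1×B + 2×C + 1×D: weight 35, value 128
- 3×A + 1×B + 1×C: weight 35, value 127
- 1×A + 1×B + 2×C: weight 34, value 124
- 3×A + 1×B + 1×D: weight 31, value 115
Best: $128.

$128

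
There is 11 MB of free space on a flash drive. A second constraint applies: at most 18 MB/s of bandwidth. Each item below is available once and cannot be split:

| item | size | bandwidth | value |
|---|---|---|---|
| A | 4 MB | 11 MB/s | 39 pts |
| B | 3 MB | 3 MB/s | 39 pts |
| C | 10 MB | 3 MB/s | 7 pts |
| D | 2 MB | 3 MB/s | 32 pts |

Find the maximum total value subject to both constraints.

Feasible sets respecting both limits:
- A+B+D: size 9, bandwidth 17, value 110
- A+B: size 7, bandwidth 14, value 78
- A+D: size 6, bandwidth 14, value 71
- B+D: size 5, bandwidth 6, value 71
Best: 110 pts.

110 pts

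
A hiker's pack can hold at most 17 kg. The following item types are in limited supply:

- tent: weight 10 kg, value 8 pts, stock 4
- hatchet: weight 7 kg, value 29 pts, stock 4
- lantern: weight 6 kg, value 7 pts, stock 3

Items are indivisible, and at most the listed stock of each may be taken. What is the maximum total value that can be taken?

Best selections within weight 17 and stock limits:
- 2×hatchet: weight 14, value 58
- 1×tent + 1×hatchet: weight 17, value 37
- 1×hatchet + 1×lantern: weight 13, value 36
- 1×hatchet: weight 7, value 29
Best: 58 pts.

58 pts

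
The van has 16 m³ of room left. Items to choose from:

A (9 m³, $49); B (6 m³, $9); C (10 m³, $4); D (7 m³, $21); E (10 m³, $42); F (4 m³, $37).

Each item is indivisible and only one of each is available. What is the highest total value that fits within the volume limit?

$86

Check high-value combinations within 16 m³:
- A+F: volume 9+4=13, value 49+37=86
- E+F: volume 10+4=14, value 42+37=79
- A+D: volume 9+7=16, value 49+21=70
- D+F: volume 7+4=11, value 21+37=58
Best: $86.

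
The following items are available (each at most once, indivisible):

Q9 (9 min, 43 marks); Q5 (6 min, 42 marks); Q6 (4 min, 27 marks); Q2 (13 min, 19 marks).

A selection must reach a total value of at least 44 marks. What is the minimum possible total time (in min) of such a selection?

Subsets with value ≥ 44, sorted by total time:
- Q5+Q6: time 10, value 69
- Q9+Q6: time 13, value 70
- Q9+Q5: time 15, value 85
- Q6+Q2: time 17, value 46
Minimum time: 10 min.

10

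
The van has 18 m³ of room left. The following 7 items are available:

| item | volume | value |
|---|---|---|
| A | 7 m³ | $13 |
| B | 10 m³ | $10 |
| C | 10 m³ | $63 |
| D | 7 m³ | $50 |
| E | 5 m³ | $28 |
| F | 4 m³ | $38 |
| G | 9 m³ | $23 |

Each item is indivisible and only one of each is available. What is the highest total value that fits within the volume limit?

$116

Check high-value combinations within 18 m³:
- D+E+F: volume 7+5+4=16, value 50+28+38=116
- C+D: volume 10+7=17, value 63+50=113
- C+F: volume 10+4=14, value 63+38=101
- A+D+F: volume 7+7+4=18, value 13+50+38=101
- C+E: volume 10+5=15, value 63+28=91
Best: $116.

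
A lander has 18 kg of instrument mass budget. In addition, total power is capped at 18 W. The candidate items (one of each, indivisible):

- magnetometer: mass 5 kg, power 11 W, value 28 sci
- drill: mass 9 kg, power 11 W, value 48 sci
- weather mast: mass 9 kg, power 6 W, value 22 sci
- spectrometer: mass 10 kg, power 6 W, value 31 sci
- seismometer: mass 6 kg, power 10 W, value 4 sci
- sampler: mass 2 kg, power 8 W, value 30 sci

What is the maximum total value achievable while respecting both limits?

Feasible sets respecting both limits:
- drill+weather mast: mass 18, power 17, value 70
- spectrometer+sampler: mass 12, power 14, value 61
- magnetometer+spectrometer: mass 15, power 17, value 59
- weather mast+sampler: mass 11, power 14, value 52
Best: 70 sci.

70 sci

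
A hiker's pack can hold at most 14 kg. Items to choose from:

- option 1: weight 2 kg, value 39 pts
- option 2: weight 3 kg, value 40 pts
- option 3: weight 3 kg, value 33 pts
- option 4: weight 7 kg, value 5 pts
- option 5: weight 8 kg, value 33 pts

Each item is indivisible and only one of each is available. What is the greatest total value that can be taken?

112 pts

Check high-value combinations within 14 kg:
- option 1+option 2+option 3: weight 2+3+3=8, value 39+40+33=112
- option 1+option 2+option 5: weight 2+3+8=13, value 39+40+33=112
- option 2+option 3+option 5: weight 3+3+8=14, value 40+33+33=106
- option 1+option 3+option 5: weight 2+3+8=13, value 39+33+33=105
- option 1+option 2+option 4: weight 2+3+7=12, value 39+40+5=84
Best: 112 pts.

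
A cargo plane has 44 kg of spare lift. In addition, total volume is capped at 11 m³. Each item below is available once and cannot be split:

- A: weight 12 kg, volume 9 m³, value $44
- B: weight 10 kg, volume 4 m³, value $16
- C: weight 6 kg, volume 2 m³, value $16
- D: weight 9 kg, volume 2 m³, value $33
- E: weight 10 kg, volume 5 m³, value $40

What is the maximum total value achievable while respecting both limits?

$89

Feasible sets respecting both limits:
- B+D+E: weight 29, volume 11, value 89
- C+D+E: weight 25, volume 9, value 89
- A+D: weight 21, volume 11, value 77
Best: $89.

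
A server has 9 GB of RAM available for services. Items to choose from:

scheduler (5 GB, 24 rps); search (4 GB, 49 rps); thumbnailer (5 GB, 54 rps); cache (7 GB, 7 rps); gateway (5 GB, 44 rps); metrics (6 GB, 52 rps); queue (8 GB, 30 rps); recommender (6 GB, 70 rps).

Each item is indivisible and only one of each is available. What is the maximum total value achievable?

Check high-value combinations within 9 GB:
- search+thumbnailer: memory 4+5=9, value 49+54=103
- search+gateway: memory 4+5=9, value 49+44=93
- scheduler+search: memory 5+4=9, value 24+49=73
- recommender: memory 6, value 70
- thumbnailer: memory 5, value 54
Best: 103 rps.

103 rps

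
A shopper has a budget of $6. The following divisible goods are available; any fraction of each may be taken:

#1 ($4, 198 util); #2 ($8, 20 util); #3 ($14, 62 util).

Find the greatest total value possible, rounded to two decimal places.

Take in order of value per unit:
- #1 (198/4 per unit): all 4 → value 198, running total 198.00
- #3 (62/14 per unit): 2 of 14 → value 2×62/14 = 8.8571, running total 206.86
Total 206.86.

206.86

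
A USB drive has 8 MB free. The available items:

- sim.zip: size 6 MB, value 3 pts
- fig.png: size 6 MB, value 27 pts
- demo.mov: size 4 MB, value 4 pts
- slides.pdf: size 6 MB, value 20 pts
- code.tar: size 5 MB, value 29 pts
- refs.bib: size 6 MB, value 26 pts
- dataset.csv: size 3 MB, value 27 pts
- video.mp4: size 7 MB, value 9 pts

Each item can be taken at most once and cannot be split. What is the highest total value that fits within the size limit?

56 pts

This is a 0/1 knapsack; check combinations near the capacity.
- code.tar+dataset.csv: size 5+3=8, value 29+27=56
- demo.mov+dataset.csv: size 4+3=7, value 4+27=31
- code.tar: size 5, value 29
Best: 56 pts.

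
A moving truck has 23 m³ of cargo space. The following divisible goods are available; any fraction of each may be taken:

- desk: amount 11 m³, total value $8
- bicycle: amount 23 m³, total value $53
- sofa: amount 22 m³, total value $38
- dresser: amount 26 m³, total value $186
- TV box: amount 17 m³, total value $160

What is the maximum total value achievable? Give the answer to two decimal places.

202.92

Take in order of value per unit:
- TV box (160/17 per unit): all 17 → value 160, running total 160.00
- dresser (186/26 per unit): 6 of 26 → value 6×186/26 = 42.9231, running total 202.92
Total 202.92.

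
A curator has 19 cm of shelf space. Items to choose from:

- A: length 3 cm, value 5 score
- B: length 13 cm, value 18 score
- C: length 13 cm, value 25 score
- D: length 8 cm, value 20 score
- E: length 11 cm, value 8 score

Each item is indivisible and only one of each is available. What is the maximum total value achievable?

30 score

Check high-value combinations within 19 cm:
- A+C: length 3+13=16, value 5+25=30
- D+E: length 8+11=19, value 20+8=28
- A+D: length 3+8=11, value 5+20=25
- C: length 13, value 25
Best: 30 score.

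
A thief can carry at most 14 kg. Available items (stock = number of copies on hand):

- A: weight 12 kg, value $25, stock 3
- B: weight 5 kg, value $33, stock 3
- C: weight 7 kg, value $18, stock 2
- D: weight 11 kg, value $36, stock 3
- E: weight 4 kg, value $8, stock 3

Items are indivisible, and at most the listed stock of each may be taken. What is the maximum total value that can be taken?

$74

Top feasible selections:
- 2×B + 1×E: weight 14, value 74
- 2×B: weight 10, value 66
- 1×B + 1×C: weight 12, value 51
Best: $74.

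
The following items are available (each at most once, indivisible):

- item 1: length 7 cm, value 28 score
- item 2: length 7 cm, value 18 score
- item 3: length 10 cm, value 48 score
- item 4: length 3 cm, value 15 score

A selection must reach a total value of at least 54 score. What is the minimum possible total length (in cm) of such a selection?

13

Subsets with value ≥ 54, sorted by total length:
- item 3+item 4: length 13, value 63
- item 1+item 3: length 17, value 76
Minimum length: 13 cm.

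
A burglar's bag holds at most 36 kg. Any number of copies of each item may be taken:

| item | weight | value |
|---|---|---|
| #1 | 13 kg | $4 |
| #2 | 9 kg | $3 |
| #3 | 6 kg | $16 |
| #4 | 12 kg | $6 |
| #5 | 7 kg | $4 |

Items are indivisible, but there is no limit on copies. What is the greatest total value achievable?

$96

Best value-per-unit is #3 at 16/6, and filling with it alone uses weight 6×6=36. No mix of the others beats 6×16 = 96.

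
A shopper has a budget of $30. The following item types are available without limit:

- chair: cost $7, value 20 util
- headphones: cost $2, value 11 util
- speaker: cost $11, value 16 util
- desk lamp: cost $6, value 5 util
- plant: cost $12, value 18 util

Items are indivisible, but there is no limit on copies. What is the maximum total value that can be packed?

165 util

Best value-per-unit is headphones at 11/2, and filling with it alone uses cost 15×2=30. No mix of the others beats 15×11 = 165.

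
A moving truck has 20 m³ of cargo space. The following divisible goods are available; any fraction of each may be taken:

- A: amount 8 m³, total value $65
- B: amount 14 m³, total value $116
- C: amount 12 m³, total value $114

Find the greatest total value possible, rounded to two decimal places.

180.29

Take in order of value per unit:
- C (114/12 per unit): all 12 → value 114, running total 114.00
- B (116/14 per unit): 8 of 14 → value 8×116/14 = 66.2857, running total 180.29
Total 180.29.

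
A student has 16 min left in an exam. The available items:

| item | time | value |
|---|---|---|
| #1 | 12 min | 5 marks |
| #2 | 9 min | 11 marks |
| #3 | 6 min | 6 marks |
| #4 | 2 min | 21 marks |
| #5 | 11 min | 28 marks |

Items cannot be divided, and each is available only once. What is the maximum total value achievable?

This is a 0/1 knapsack; check combinations near the capacity.
- #4+#5: time 2+11=13, value 21+28=49
- #2+#4: time 9+2=11, value 11+21=32
- #5: time 11, value 28
- #3+#4: time 6+2=8, value 6+21=27
Best: 49 marks.

49 marks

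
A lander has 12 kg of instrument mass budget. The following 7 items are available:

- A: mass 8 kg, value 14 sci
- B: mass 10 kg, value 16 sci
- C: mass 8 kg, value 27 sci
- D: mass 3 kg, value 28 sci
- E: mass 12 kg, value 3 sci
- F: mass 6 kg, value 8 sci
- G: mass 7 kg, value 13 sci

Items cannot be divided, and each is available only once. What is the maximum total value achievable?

55 sci

This is a 0/1 knapsack; check combinations near the capacity.
- C+D: mass 8+3=11, value 27+28=55
- A+D: mass 8+3=11, value 14+28=42
- D+G: mass 3+7=10, value 28+13=41
- D+F: mass 3+6=9, value 28+8=36
- D: mass 3, value 28
Best: 55 sci.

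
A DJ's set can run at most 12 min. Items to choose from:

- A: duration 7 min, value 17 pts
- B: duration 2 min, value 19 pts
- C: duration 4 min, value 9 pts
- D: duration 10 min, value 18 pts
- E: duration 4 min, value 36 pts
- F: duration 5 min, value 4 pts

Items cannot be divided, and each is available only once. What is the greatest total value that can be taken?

64 pts

This is a 0/1 knapsack; check combinations near the capacity.
- B+C+E: duration 2+4+4=10, value 19+9+36=64
- B+E+F: duration 2+4+5=11, value 19+36+4=59
- B+E: duration 2+4=6, value 19+36=55
- A+E: duration 7+4=11, value 17+36=53
Best: 64 pts.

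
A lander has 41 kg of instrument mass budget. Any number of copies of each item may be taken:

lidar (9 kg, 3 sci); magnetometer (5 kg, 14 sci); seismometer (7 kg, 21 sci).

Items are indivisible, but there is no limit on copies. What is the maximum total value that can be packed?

119 sci

Best value-per-unit is seismometer at 21/7; filling with it alone gives 5×21 = 105.
Optimal mix: 4×magnetometer + 3×seismometer → mass 41, value 119.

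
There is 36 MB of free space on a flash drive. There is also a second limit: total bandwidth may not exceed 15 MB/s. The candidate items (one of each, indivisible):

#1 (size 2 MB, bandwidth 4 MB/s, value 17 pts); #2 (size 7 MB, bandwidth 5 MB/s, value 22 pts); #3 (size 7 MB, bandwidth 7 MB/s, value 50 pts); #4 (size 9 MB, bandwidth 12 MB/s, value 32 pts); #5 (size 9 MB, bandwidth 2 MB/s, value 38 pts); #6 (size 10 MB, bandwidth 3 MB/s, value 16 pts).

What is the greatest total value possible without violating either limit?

110 pts

Feasible sets respecting both limits:
- #2+#3+#5: size 23, bandwidth 14, value 110
- #1+#3+#5: size 18, bandwidth 13, value 105
- #3+#5+#6: size 26, bandwidth 12, value 104
Best: 110 pts.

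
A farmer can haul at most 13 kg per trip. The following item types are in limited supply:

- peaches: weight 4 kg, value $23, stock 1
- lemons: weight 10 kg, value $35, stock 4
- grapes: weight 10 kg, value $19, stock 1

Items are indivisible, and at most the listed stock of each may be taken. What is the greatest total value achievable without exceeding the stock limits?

Top feasible selections:
- 1×lemons: weight 10, value 35
- 1×peaches: weight 4, value 23
- 1×grapes: weight 10, value 19
Best: $35.

$35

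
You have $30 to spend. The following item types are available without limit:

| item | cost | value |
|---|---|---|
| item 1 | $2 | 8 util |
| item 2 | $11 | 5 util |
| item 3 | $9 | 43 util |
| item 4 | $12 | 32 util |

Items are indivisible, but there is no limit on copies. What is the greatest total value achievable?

Best value-per-unit is item 3 at 43/9; filling with it alone gives 3×43 = 129.
Optimal mix: 1×item 1 + 3×item 3 → cost 29, value 137.

137 util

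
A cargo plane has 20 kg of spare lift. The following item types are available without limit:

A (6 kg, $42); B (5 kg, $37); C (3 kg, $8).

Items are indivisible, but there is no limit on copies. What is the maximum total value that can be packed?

Best value-per-unit is B at 37/5, and filling with it alone uses weight 4×5=20. No mix of the others beats 4×37 = 148.

$148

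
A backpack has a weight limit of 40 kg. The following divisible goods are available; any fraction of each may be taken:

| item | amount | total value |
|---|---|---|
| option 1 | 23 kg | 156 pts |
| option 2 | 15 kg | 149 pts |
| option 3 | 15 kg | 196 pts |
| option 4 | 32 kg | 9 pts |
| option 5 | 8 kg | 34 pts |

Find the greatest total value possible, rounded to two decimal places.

Take in order of value per unit:
- option 3 (196/15 per unit): all 15 → value 196, running total 196.00
- option 2 (149/15 per unit): all 15 → value 149, running total 345.00
- option 1 (156/23 per unit): 10 of 23 → value 10×156/23 = 67.8261, running total 412.83
Total 412.83.

412.83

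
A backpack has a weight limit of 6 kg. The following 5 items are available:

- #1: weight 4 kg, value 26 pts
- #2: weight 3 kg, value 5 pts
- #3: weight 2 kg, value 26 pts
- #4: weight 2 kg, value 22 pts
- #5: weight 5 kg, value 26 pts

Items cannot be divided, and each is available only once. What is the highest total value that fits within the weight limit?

This is a 0/1 knapsack; check combinations near the capacity.
- #1+#3: weight 4+2=6, value 26+26=52
- #3+#4: weight 2+2=4, value 26+22=48
- #1+#4: weight 4+2=6, value 26+22=48
- #2+#3: weight 3+2=5, value 5+26=31
Best: 52 pts.

52 pts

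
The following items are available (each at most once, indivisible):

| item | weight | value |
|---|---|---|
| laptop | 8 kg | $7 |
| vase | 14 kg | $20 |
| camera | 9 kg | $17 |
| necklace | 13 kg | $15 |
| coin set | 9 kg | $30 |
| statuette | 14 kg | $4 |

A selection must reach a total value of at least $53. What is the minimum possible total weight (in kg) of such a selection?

Subsets with value ≥ 53, sorted by total weight:
- laptop+camera+coin set: weight 26, value 54
- camera+necklace+coin set: weight 31, value 62
- laptop+vase+coin set: weight 31, value 57
- vase+camera+coin set: weight 32, value 67
Minimum weight: 26 kg.

26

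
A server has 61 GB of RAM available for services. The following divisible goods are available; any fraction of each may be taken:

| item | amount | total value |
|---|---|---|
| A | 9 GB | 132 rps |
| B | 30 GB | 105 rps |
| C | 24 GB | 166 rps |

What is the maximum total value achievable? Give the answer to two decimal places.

Take in order of value per unit:
- A (132/9 per unit): all 9 → value 132, running total 132.00
- C (166/24 per unit): all 24 → value 166, running total 298.00
- B (105/30 per unit): 28 of 30 → value 28×105/30 = 98.0000, running total 396.00
Total 396.00.

396.00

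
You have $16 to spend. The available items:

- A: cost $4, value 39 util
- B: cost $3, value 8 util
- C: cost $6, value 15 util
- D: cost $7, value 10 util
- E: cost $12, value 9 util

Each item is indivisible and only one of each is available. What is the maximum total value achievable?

Check high-value combinations within $16:
- A+B+C: cost 4+3+6=13, value 39+8+15=62
- A+B+D: cost 4+3+7=14, value 39+8+10=57
- A+C: cost 4+6=10, value 39+15=54
- A+D: cost 4+7=11, value 39+10=49
- A+E: cost 4+12=16, value 39+9=48
Best: 62 util.

62 util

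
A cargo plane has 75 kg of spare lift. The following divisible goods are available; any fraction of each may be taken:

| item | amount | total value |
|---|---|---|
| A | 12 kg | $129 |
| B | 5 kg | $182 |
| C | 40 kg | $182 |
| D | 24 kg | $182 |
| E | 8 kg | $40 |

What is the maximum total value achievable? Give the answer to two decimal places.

651.30

Take in order of value per unit:
- B (182/5 per unit): all 5 → value 182, running total 182.00
- A (129/12 per unit): all 12 → value 129, running total 311.00
- D (182/24 per unit): all 24 → value 182, running total 493.00
- E (40/8 per unit): all 8 → value 40, running total 533.00
- C (182/40 per unit): 26 of 40 → value 26×182/40 = 118.3000, running total 651.30
Total 651.30.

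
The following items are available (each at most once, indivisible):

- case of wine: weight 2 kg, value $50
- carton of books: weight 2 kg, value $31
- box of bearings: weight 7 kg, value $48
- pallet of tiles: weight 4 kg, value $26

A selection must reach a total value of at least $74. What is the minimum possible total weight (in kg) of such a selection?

Subsets with value ≥ 74, sorted by total weight:
- case of wine+carton of books: weight 4, value 81
- case of wine+pallet of tiles: weight 6, value 76
- case of wine+carton of books+pallet of tiles: weight 8, value 107
- case of wine+box of bearings: weight 9, value 98
Minimum weight: 4 kg.

4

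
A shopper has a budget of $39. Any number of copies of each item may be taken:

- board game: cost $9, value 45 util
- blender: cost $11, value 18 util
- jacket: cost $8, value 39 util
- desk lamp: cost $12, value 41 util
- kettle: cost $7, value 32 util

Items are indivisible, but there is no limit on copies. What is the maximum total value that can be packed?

188 util

Best value-per-unit is board game at 45/9; filling with it alone gives 4×45 = 180.
Optimal mix: 4×jacket + 1×kettle → cost 39, value 188.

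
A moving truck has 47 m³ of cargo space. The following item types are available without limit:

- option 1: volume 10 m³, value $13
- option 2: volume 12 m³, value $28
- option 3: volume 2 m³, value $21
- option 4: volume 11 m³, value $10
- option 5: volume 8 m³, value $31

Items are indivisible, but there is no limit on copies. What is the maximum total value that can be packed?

$483

Best value-per-unit is option 3 at 21/2, and filling with it alone uses volume 23×2=46. No mix of the others beats 23×21 = 483.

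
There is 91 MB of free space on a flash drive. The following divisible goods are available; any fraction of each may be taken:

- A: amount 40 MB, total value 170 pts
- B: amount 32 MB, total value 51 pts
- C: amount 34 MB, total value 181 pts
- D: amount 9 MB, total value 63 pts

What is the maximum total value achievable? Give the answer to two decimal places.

426.75

Take in order of value per unit:
- D (63/9 per unit): all 9 → value 63, running total 63.00
- C (181/34 per unit): all 34 → value 181, running total 244.00
- A (170/40 per unit): all 40 → value 170, running total 414.00
- B (51/32 per unit): 8 of 32 → value 8×51/32 = 12.7500, running total 426.75
Total 426.75.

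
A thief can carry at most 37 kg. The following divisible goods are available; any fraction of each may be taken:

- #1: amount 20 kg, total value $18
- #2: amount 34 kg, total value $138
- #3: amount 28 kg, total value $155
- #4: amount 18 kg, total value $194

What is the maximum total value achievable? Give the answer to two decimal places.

299.18

Take in order of value per unit:
- #4 (194/18 per unit): all 18 → value 194, running total 194.00
- #3 (155/28 per unit): 19 of 28 → value 19×155/28 = 105.1786, running total 299.18
Total 299.18.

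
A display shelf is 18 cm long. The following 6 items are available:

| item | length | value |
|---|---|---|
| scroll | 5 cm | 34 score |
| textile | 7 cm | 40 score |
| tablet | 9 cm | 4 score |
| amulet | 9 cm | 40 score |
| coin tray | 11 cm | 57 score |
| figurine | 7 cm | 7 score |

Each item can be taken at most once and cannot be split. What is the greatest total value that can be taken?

97 score

Check high-value combinations within 18 cm:
- textile+coin tray: length 7+11=18, value 40+57=97
- scroll+coin tray: length 5+11=16, value 34+57=91
- textile+amulet: length 7+9=16, value 40+40=80
- scroll+textile: length 5+7=12, value 34+40=74
Best: 97 score.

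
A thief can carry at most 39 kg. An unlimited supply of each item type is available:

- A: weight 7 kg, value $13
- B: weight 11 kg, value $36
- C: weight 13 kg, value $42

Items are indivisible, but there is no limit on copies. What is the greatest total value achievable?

$126

Best value-per-unit is B at 36/11; filling with it alone gives 3×36 = 108.
Optimal mix: 3×C → weight 39, value 126.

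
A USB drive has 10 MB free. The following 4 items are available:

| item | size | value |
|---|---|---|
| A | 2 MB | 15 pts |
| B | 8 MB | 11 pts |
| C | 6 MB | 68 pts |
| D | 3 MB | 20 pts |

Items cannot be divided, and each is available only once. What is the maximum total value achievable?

Check high-value combinations within 10 MB:
- C+D: size 6+3=9, value 68+20=88
- A+C: size 2+6=8, value 15+68=83
- C: size 6, value 68
- A+D: size 2+3=5, value 15+20=35
Best: 88 pts.

88 pts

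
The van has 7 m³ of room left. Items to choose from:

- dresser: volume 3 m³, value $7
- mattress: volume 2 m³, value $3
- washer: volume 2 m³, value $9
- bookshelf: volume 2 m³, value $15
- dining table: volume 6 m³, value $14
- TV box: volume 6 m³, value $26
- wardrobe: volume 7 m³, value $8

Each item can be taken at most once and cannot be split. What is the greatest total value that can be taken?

Check high-value combinations within 7 m³:
- dresser+washer+bookshelf: volume 3+2+2=7, value 7+9+15=31
- mattress+washer+bookshelf: volume 2+2+2=6, value 3+9+15=27
- TV box: volume 6, value 26
- dresser+mattress+bookshelf: volume 3+2+2=7, value 7+3+15=25
- washer+bookshelf: volume 2+2=4, value 9+15=24
Best: $31.

$31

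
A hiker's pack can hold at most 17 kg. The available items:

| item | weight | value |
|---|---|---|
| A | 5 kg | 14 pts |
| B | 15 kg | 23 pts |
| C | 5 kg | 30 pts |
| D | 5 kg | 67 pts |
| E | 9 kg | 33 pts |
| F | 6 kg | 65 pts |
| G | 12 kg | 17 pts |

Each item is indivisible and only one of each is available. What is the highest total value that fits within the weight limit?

Check high-value combinations within 17 kg:
- C+D+F: weight 5+5+6=16, value 30+67+65=162
- A+D+F: weight 5+5+6=16, value 14+67+65=146
- D+F: weight 5+6=11, value 67+65=132
- A+C+D: weight 5+5+5=15, value 14+30+67=111
- A+C+F: weight 5+5+6=16, value 14+30+65=109
Best: 162 pts.

162 pts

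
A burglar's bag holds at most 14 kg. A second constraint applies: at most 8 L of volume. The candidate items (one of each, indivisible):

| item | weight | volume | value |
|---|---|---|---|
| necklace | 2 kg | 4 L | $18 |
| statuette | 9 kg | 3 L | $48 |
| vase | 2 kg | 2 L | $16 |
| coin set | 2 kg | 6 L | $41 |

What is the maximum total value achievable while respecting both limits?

$66

Feasible sets respecting both limits:
- necklace+statuette: weight 11, volume 7, value 66
- statuette+vase: weight 11, volume 5, value 64
- vase+coin set: weight 4, volume 8, value 57
Best: $66.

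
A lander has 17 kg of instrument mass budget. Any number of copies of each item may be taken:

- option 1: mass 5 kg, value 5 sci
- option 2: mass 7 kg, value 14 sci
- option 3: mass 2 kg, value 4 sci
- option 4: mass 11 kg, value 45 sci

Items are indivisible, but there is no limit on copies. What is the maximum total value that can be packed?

Best value-per-unit is option 4 at 45/11; filling with it alone gives 1×45 = 45.
Optimal mix: 3×option 3 + 1×option 4 → mass 17, value 57.

57 sci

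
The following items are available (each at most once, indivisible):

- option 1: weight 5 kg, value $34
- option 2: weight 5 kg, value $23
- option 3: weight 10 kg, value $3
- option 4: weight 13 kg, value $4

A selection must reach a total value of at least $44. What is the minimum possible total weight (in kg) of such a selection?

Subsets with value ≥ 44, sorted by total weight:
- option 1+option 2: weight 10, value 57
- option 1+option 2+option 3: weight 20, value 60
- option 1+option 2+option 4: weight 23, value 61
- option 1+option 2+option 3+option 4: weight 33, value 64
Minimum weight: 10 kg.

10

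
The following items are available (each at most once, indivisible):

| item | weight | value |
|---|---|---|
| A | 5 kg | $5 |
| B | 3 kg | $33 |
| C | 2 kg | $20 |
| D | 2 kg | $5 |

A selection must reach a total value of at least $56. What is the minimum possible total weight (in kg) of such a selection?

Subsets with value ≥ 56, sorted by total weight:
- B+C+D: weight 7, value 58
- A+B+C: weight 10, value 58
- A+B+C+D: weight 12, value 63
Minimum weight: 7 kg.

7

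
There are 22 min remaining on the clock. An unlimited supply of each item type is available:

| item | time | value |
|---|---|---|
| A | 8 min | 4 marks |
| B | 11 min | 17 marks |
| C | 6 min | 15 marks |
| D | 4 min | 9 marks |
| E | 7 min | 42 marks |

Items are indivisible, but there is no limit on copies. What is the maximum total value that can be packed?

Best value-per-unit is E at 42/7, and filling with it alone uses time 3×7=21. No mix of the others beats 3×42 = 126.

126 marks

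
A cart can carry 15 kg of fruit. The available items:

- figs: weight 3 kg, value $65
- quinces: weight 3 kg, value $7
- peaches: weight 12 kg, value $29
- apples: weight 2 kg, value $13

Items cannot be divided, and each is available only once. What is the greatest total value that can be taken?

$94

Check high-value combinations within 15 kg:
- figs+peaches: weight 3+12=15, value 65+29=94
- figs+quinces+apples: weight 3+3+2=8, value 65+7+13=85
- figs+apples: weight 3+2=5, value 65+13=78
Best: $94.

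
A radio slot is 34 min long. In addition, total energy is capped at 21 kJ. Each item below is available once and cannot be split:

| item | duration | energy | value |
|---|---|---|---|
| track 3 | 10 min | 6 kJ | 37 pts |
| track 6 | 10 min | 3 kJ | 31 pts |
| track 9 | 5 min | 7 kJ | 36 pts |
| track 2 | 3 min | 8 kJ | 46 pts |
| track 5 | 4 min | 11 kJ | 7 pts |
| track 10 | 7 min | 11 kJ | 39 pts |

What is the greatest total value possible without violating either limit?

Feasible sets respecting both limits:
- track 3+track 9+track 2: duration 18, energy 21, value 119
- track 3+track 6+track 2: duration 23, energy 17, value 114
- track 6+track 9+track 2: duration 18, energy 18, value 113
- track 3+track 6+track 10: duration 27, energy 20, value 107
Best: 119 pts.

119 pts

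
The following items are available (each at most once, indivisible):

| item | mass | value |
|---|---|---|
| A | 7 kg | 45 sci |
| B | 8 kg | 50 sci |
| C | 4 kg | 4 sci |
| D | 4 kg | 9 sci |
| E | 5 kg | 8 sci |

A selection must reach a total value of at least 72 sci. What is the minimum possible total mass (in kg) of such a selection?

Subsets with value ≥ 72, sorted by total mass:
- A+B: mass 15, value 95
- A+B+D: mass 19, value 104
- A+B+C: mass 19, value 99
Minimum mass: 15 kg.

15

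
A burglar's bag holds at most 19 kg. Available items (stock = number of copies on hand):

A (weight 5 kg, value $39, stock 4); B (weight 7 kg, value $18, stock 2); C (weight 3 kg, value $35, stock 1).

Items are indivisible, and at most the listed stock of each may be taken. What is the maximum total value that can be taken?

$152

Best selections within weight 19 and stock limits:
- 3×A + 1×C: weight 18, value 152
- 3×A: weight 15, value 117
Best: $152.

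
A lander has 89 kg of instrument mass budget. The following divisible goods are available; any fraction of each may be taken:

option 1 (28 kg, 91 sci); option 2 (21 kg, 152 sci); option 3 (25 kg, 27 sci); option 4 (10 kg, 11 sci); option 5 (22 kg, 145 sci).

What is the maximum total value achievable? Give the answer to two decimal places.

407.64

Take in order of value per unit:
- option 2 (152/21 per unit): all 21 → value 152, running total 152.00
- option 5 (145/22 per unit): all 22 → value 145, running total 297.00
- option 1 (91/28 per unit): all 28 → value 91, running total 388.00
- option 4 (11/10 per unit): all 10 → value 11, running total 399.00
- option 3 (27/25 per unit): 8 of 25 → value 8×27/25 = 8.6400, running total 407.64
Total 407.64.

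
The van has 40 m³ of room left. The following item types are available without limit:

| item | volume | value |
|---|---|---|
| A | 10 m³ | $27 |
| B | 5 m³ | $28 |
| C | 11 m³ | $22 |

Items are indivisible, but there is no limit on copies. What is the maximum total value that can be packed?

$224

Best value-per-unit is B at 28/5, and filling with it alone uses volume 8×5=40. No mix of the others beats 8×28 = 224.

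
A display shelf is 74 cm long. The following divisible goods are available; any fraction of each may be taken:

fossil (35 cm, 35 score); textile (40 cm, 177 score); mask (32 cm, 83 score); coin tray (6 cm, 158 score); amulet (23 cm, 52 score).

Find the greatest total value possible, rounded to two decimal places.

407.63

Take in order of value per unit:
- coin tray (158/6 per unit): all 6 → value 158, running total 158.00
- textile (177/40 per unit): all 40 → value 177, running total 335.00
- mask (83/32 per unit): 28 of 32 → value 28×83/32 = 72.6250, running total 407.63
Total 407.63.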